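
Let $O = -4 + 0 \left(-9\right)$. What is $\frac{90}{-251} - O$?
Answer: $\frac{914}{251} \approx 3.6414$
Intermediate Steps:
$O = -4$ ($O = -4 + 0 = -4$)
$\frac{90}{-251} - O = \frac{90}{-251} - -4 = 90 \left(- \frac{1}{251}\right) + 4 = - \frac{90}{251} + 4 = \frac{914}{251}$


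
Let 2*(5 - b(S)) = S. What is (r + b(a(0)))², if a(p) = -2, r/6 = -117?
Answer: 484416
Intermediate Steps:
r = -702 (r = 6*(-117) = -702)
b(S) = 5 - S/2
(r + b(a(0)))² = (-702 + (5 - ½*(-2)))² = (-702 + (5 + 1))² = (-702 + 6)² = (-696)² = 484416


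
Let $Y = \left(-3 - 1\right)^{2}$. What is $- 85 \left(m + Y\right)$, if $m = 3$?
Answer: $-1615$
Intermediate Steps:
$Y = 16$ ($Y = \left(-4\right)^{2} = 16$)
$- 85 \left(m + Y\right) = - 85 \left(3 + 16\right) = \left(-85\right) 19 = -1615$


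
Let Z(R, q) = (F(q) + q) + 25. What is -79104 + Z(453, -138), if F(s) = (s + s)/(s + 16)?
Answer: -4832099/61 ≈ -79215.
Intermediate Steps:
F(s) = 2*s/(16 + s) (F(s) = (2*s)/(16 + s) = 2*s/(16 + s))
Z(R, q) = 25 + q + 2*q/(16 + q) (Z(R, q) = (2*q/(16 + q) + q) + 25 = (q + 2*q/(16 + q)) + 25 = 25 + q + 2*q/(16 + q))
-79104 + Z(453, -138) = -79104 + (400 + (-138)² + 43*(-138))/(16 - 138) = -79104 + (400 + 19044 - 5934)/(-122) = -79104 - 1/122*13510 = -79104 - 6755/61 = -4832099/61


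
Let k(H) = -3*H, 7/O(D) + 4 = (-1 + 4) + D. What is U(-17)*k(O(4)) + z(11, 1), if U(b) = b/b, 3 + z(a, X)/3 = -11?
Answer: -49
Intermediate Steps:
z(a, X) = -42 (z(a, X) = -9 + 3*(-11) = -9 - 33 = -42)
O(D) = 7/(-1 + D) (O(D) = 7/(-4 + ((-1 + 4) + D)) = 7/(-4 + (3 + D)) = 7/(-1 + D))
U(b) = 1
U(-17)*k(O(4)) + z(11, 1) = 1*(-21/(-1 + 4)) - 42 = 1*(-21/3) - 42 = 1*(-3*7/3) - 42 = 1*(-7) - 42 = -7 - 42 = -49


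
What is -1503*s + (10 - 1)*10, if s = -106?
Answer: 159408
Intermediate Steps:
-1503*s + (10 - 1)*10 = -1503*(-106) + (10 - 1)*10 = 159318 + 9*10 = 159318 + 90 = 159408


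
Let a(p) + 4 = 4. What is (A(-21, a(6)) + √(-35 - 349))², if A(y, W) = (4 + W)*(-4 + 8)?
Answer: -128 + 256*I*√6 ≈ -128.0 + 627.07*I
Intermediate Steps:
a(p) = 0 (a(p) = -4 + 4 = 0)
A(y, W) = 16 + 4*W (A(y, W) = (4 + W)*4 = 16 + 4*W)
(A(-21, a(6)) + √(-35 - 349))² = ((16 + 4*0) + √(-35 - 349))² = ((16 + 0) + √(-384))² = (16 + 8*I*√6)²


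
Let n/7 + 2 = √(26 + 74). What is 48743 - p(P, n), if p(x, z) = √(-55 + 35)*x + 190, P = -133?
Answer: 48553 + 266*I*√5 ≈ 48553.0 + 594.79*I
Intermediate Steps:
n = 56 (n = -14 + 7*√(26 + 74) = -14 + 7*√100 = -14 + 7*10 = -14 + 70 = 56)
p(x, z) = 190 + 2*I*x*√5 (p(x, z) = √(-20)*x + 190 = (2*I*√5)*x + 190 = 2*I*x*√5 + 190 = 190 + 2*I*x*√5)
48743 - p(P, n) = 48743 - (190 + 2*I*(-133)*√5) = 48743 - (190 - 266*I*√5) = 48743 + (-190 + 266*I*√5) = 48553 + 266*I*√5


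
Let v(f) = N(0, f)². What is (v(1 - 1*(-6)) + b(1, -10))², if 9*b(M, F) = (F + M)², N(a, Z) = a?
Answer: 81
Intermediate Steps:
v(f) = 0 (v(f) = 0² = 0)
b(M, F) = (F + M)²/9
(v(1 - 1*(-6)) + b(1, -10))² = (0 + (-10 + 1)²/9)² = (0 + (⅑)*(-9)²)² = (0 + (⅑)*81)² = (0 + 9)² = 9² = 81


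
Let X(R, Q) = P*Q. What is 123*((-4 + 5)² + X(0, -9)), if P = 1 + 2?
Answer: -3198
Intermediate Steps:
P = 3
X(R, Q) = 3*Q
123*((-4 + 5)² + X(0, -9)) = 123*((-4 + 5)² + 3*(-9)) = 123*(1² - 27) = 123*(1 - 27) = 123*(-26) = -3198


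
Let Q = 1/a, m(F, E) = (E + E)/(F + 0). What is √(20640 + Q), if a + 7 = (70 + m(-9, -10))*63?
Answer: √425985847903/4543 ≈ 143.67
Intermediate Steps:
m(F, E) = 2*E/F (m(F, E) = (2*E)/F = 2*E/F)
a = 4543 (a = -7 + (70 + 2*(-10)/(-9))*63 = -7 + (70 + 2*(-10)*(-⅑))*63 = -7 + (70 + 20/9)*63 = -7 + (650/9)*63 = -7 + 4550 = 4543)
Q = 1/4543 ≈ 0.00022012
√(20640 + Q) = √(20640 + 1/4543) = √(93767521/4543) = √425985847903/4543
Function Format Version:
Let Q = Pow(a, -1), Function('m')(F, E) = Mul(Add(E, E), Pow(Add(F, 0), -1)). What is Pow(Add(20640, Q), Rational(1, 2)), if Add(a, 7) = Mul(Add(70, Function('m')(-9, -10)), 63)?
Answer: Mul(Rational(1, 4543), Pow(425985847903, Rational(1, 2))) ≈ 143.67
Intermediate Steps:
Function('m')(F, E) = Mul(2, E, Pow(F, -1)) (Function('m')(F, E) = Mul(Mul(2, E), Pow(F, -1)) = Mul(2, E, Pow(F, -1)))
a = 4543 (a = Add(-7, Mul(Add(70, Mul(2, -10, Pow(-9, -1))), 63)) = Add(-7, Mul(Add(70, Mul(2, -10, Rational(-1, 9))), 63)) = Add(-7, Mul(Add(70, Rational(20, 9)), 63)) = Add(-7, Mul(Rational(650, 9), 63)) = Add(-7, 4550) = 4543)
Q = Rational(1, 4543) (Q = Pow(4543, -1) = Rational(1, 4543) ≈ 0.00022012)
Pow(Add(20640, Q), Rational(1, 2)) = Pow(Add(20640, Rational(1, 4543)), Rational(1, 2)) = Pow(Rational(93767521, 4543), Rational(1, 2)) = Mul(Rational(1, 4543), Pow(425985847903, Rational(1, 2)))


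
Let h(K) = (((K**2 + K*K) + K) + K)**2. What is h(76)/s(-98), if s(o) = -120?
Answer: -17122952/15 ≈ -1.1415e+6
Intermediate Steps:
h(K) = (2*K + 2*K**2)**2 (h(K) = (((K**2 + K**2) + K) + K)**2 = ((2*K**2 + K) + K)**2 = ((K + 2*K**2) + K)**2 = (2*K + 2*K**2)**2)
h(76)/s(-98) = (4*76**2*(1 + 76)**2)/(-120) = (4*5776*77**2)*(-1/120) = (4*5776*5929)*(-1/120) = 136983616*(-1/120) = -17122952/15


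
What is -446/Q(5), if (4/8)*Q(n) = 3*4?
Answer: -223/12 ≈ -18.583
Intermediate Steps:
Q(n) = 24 (Q(n) = 2*(3*4) = 2*12 = 24)
-446/Q(5) = -446/24 = -446*1/24 = -223/12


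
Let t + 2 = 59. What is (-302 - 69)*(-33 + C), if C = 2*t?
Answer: -30051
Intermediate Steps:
t = 57 (t = -2 + 59 = 57)
C = 114 (C = 2*57 = 114)
(-302 - 69)*(-33 + C) = (-302 - 69)*(-33 + 114) = -371*81 = -30051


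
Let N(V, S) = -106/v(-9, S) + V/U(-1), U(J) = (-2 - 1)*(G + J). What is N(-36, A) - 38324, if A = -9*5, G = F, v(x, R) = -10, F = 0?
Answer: -191627/5 ≈ -38325.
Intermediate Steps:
G = 0
U(J) = -3*J (U(J) = (-2 - 1)*(0 + J) = -3*J)
A = -45
N(V, S) = 53/5 + V/3 (N(V, S) = -106/(-10) + V/((-3*(-1))) = -106*(-1/10) + V/3 = 53/5 + V*(1/3) = 53/5 + V/3)
N(-36, A) - 38324 = (53/5 + (1/3)*(-36)) - 38324 = (53/5 - 12) - 38324 = -7/5 - 38324 = -191627/5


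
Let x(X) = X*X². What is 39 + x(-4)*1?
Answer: -25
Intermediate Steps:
x(X) = X³
39 + x(-4)*1 = 39 + (-4)³*1 = 39 - 64*1 = 39 - 64 = -25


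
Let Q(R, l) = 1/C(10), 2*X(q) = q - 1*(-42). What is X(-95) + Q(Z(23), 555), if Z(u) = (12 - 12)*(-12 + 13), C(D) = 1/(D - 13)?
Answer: -59/2 ≈ -29.500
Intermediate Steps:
X(q) = 21 + q/2 (X(q) = (q - 1*(-42))/2 = (q + 42)/2 = (42 + q)/2 = 21 + q/2)
C(D) = 1/(-13 + D)
Z(u) = 0 (Z(u) = 0*1 = 0)
Q(R, l) = -3 (Q(R, l) = 1/(1/(-13 + 10)) = 1/(1/(-3)) = 1/(-⅓) = -3)
X(-95) + Q(Z(23), 555) = (21 + (½)*(-95)) - 3 = (21 - 95/2) - 3 = -53/2 - 3 = -59/2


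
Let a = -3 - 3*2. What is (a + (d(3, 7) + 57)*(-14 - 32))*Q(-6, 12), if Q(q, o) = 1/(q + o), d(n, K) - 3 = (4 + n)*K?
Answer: -5023/6 ≈ -837.17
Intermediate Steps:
a = -9 (a = -3 - 6 = -9)
d(n, K) = 3 + K*(4 + n) (d(n, K) = 3 + (4 + n)*K = 3 + K*(4 + n))
Q(q, o) = 1/(o + q)
(a + (d(3, 7) + 57)*(-14 - 32))*Q(-6, 12) = (-9 + ((3 + 4*7 + 7*3) + 57)*(-14 - 32))/(12 - 6) = (-9 + ((3 + 28 + 21) + 57)*(-46))/6 = (-9 + (52 + 57)*(-46))*(1/6) = (-9 + 109*(-46))*(1/6) = (-9 - 5014)*(1/6) = -5023*1/6 = -5023/6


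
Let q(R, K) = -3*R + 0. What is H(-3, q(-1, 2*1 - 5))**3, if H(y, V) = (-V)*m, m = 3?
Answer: -729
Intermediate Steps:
q(R, K) = -3*R
H(y, V) = -3*V (H(y, V) = -V*3 = -3*V)
H(-3, q(-1, 2*1 - 5))**3 = (-(-9)*(-1))**3 = (-3*3)**3 = (-9)**3 = -729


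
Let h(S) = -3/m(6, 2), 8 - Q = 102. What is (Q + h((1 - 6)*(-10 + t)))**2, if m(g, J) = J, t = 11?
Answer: 36481/4 ≈ 9120.3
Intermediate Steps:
Q = -94 (Q = 8 - 1*102 = 8 - 102 = -94)
h(S) = -3/2
(Q + h((1 - 6)*(-10 + t)))**2 = (-94 - 3/2)**2 = (-191/2)**2 = 36481/4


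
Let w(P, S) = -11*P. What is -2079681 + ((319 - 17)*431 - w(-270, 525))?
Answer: -1952489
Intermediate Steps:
-2079681 + ((319 - 17)*431 - w(-270, 525)) = -2079681 + ((319 - 17)*431 - (-11)*(-270)) = -2079681 + (302*431 - 1*2970) = -2079681 + (130162 - 2970) = -2079681 + 127192 = -1952489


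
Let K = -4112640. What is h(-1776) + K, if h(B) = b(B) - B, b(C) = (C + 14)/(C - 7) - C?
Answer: -7326502142/1783 ≈ -4.1091e+6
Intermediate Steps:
b(C) = -C + (14 + C)/(-7 + C) (b(C) = (14 + C)/(-7 + C) - C = -C + (14 + C)/(-7 + C))
h(B) = -B + (14 - B² + 8*B)/(-7 + B) (h(B) = (14 - B² + 8*B)/(-7 + B) - B = -B + (14 - B² + 8*B)/(-7 + B))
h(-1776) + K = (14 - 2*(-1776)² + 15*(-1776))/(-7 - 1776) - 4112640 = (14 - 2*3154176 - 26640)/(-1783) - 4112640 = -(14 - 6308352 - 26640)/1783 - 4112640 = -1/1783*(-6334978) - 4112640 = 6334978/1783 - 4112640 = -7326502142/1783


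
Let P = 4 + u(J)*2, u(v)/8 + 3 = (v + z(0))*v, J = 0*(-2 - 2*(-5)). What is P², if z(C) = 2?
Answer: 1936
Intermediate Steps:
J = 0 (J = 0*(-2 + 10) = 0*8 = 0)
u(v) = -24 + 8*v*(2 + v) (u(v) = -24 + 8*((v + 2)*v) = -24 + 8*((2 + v)*v) = -24 + 8*(v*(2 + v)) = -24 + 8*v*(2 + v))
P = -44 (P = 4 + (-24 + 8*0² + 16*0)*2 = 4 + (-24 + 8*0 + 0)*2 = 4 + (-24 + 0 + 0)*2 = 4 - 24*2 = 4 - 48 = -44)
P² = (-44)² = 1936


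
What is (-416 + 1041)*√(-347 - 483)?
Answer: 625*I*√830 ≈ 18006.0*I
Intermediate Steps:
(-416 + 1041)*√(-347 - 483) = 625*√(-830) = 625*(I*√830) = 625*I*√830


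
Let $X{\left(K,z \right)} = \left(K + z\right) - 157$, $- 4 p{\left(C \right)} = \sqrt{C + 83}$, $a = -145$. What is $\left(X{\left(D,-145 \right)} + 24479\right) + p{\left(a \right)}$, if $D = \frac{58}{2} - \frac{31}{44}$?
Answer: $\frac{1065033}{44} - \frac{i \sqrt{62}}{4} \approx 24205.0 - 1.9685 i$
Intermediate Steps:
$D = \frac{1245}{44}$ ($D = 58 \cdot \frac{1}{2} - \frac{31}{44} = 29 - \frac{31}{44} = \frac{1245}{44} \approx 28.295$)
$p{\left(C \right)} = - \frac{\sqrt{83 + C}}{4}$ ($p{\left(C \right)} = - \frac{\sqrt{C + 83}}{4} = - \frac{\sqrt{83 + C}}{4}$)
$X{\left(K,z \right)} = -157 + K + z$
$\left(X{\left(D,-145 \right)} + 24479\right) + p{\left(a \right)} = \left(\left(-157 + \frac{1245}{44} - 145\right) + 24479\right) - \frac{\sqrt{83 - 145}}{4} = \left(- \frac{12043}{44} + 24479\right) - \frac{\sqrt{-62}}{4} = \frac{1065033}{44} - \frac{i \sqrt{62}}{4}$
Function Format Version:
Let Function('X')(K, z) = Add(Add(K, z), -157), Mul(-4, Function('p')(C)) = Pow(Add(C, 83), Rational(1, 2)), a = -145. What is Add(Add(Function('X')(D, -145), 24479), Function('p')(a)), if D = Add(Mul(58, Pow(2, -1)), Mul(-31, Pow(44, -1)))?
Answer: Add(Rational(1065033, 44), Mul(Rational(-1, 4), I, Pow(62, Rational(1, 2)))) ≈ Add(24205., Mul(-1.9685, I))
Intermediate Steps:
D = Rational(1245, 44) (D = Add(Mul(58, Rational(1, 2)), Mul(-31, Rational(1, 44))) = Add(29, Rational(-31, 44)) = Rational(1245, 44) ≈ 28.295)
Function('p')(C) = Mul(Rational(-1, 4), Pow(Add(83, C), Rational(1, 2))) (Function('p')(C) = Mul(Rational(-1, 4), Pow(Add(C, 83), Rational(1, 2))) = Mul(Rational(-1, 4), Pow(Add(83, C), Rational(1, 2))))
Function('X')(K, z) = Add(-157, K, z)
Add(Add(Function('X')(D, -145), 24479), Function('p')(a)) = Add(Add(Add(-157, Rational(1245, 44), -145), 24479), Mul(Rational(-1, 4), Pow(Add(83, -145), Rational(1, 2)))) = Add(Add(Rational(-12043, 44), 24479), Mul(Rational(-1, 4), Pow(-62, Rational(1, 2)))) = Add(Rational(1065033, 44), Mul(Rational(-1, 4), Mul(I, Pow(62, Rational(1, 2))))) = Add(Rational(1065033, 44), Mul(Rational(-1, 4), I, Pow(62, Rational(1, 2))))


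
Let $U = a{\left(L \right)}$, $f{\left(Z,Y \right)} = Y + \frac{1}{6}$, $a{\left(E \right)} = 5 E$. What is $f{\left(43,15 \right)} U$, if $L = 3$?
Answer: $\frac{455}{2} \approx 227.5$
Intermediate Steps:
$f{\left(Z,Y \right)} = \frac{1}{6} + Y$ ($f{\left(Z,Y \right)} = Y + \frac{1}{6} = \frac{1}{6} + Y$)
$U = 15$ ($U = 5 \cdot 3 = 15$)
$f{\left(43,15 \right)} U = \left(\frac{1}{6} + 15\right) 15 = \frac{91}{6} \cdot 15 = \frac{455}{2}$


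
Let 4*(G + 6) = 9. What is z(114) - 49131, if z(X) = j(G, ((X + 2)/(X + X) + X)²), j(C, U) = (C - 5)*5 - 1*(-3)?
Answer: -196687/4 ≈ -49172.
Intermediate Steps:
G = -15/4 (G = -6 + (¼)*9 = -6 + 9/4 = -15/4 ≈ -3.7500)
j(C, U) = -22 + 5*C (j(C, U) = (-5 + C)*5 + 3 = (-25 + 5*C) + 3 = -22 + 5*C)
z(X) = -163/4 (z(X) = -22 + 5*(-15/4) = -22 - 75/4 = -163/4)
z(114) - 49131 = -163/4 - 49131 = -196687/4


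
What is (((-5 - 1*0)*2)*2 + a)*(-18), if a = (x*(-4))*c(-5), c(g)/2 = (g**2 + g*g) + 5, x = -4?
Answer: -31320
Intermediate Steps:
c(g) = 10 + 4*g**2 (c(g) = 2*((g**2 + g*g) + 5) = 2*((g**2 + g**2) + 5) = 2*(2*g**2 + 5) = 2*(5 + 2*g**2) = 10 + 4*g**2)
a = 1760 (a = (-4*(-4))*(10 + 4*(-5)**2) = 16*(10 + 4*25) = 16*(10 + 100) = 16*110 = 1760)
(((-5 - 1*0)*2)*2 + a)*(-18) = (((-5 - 1*0)*2)*2 + 1760)*(-18) = (((-5 + 0)*2)*2 + 1760)*(-18) = (-5*2*2 + 1760)*(-18) = (-10*2 + 1760)*(-18) = (-20 + 1760)*(-18) = 1740*(-18) = -31320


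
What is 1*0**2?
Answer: 0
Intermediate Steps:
1*0**2 = 1*0 = 0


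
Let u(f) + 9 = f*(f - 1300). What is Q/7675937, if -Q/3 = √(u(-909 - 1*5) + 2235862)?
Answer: -3*√4259449/7675937 ≈ -0.00080662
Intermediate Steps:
u(f) = -9 + f*(-1300 + f) (u(f) = -9 + f*(f - 1300) = -9 + f*(-1300 + f))
Q = -3*√4259449 (Q = -3*√((-9 + (-909 - 1*5)² - 1300*(-909 - 1*5)) + 2235862) = -3*√((-9 + (-909 - 5)² - 1300*(-909 - 5)) + 2235862) = -3*√((-9 + (-914)² - 1300*(-914)) + 2235862) = -3*√((-9 + 835396 + 1188200) + 2235862) = -3*√(2023587 + 2235862) = -3*√4259449 ≈ -6191.5)
Q/7675937 = -3*√4259449/7675937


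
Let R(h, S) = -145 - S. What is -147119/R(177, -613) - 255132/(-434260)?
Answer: -15942123791/50808420 ≈ -313.77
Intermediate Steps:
-147119/R(177, -613) - 255132/(-434260) = -147119/(-145 - 1*(-613)) - 255132/(-434260) = -147119/(-145 + 613) - 255132*(-1/434260) = -147119/468 + 63783/108565 = -15942123791/50808420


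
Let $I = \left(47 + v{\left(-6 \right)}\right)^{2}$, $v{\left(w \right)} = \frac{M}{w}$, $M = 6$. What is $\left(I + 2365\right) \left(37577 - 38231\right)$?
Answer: $-2930574$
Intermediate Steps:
$v{\left(w \right)} = \frac{6}{w}$
$I = 2116$ ($I = \left(47 + \frac{6}{-6}\right)^{2} = \left(47 + 6 \left(- \frac{1}{6}\right)\right)^{2} = \left(47 - 1\right)^{2} = 46^{2} = 2116$)
$\left(I + 2365\right) \left(37577 - 38231\right) = \left(2116 + 2365\right) \left(37577 - 38231\right) = 4481 \left(-654\right) = -2930574$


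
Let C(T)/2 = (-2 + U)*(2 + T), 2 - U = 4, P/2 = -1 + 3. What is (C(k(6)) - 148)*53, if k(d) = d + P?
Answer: -12932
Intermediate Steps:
P = 4 (P = 2*(-1 + 3) = 2*2 = 4)
U = -2 (U = 2 - 1*4 = 2 - 4 = -2)
k(d) = 4 + d (k(d) = d + 4 = 4 + d)
C(T) = -16 - 8*T (C(T) = 2*((-2 - 2)*(2 + T)) = 2*(-4*(2 + T)) = 2*(-8 - 4*T) = -16 - 8*T)
(C(k(6)) - 148)*53 = ((-16 - 8*(4 + 6)) - 148)*53 = ((-16 - 8*10) - 148)*53 = ((-16 - 80) - 148)*53 = (-96 - 148)*53 = -244*53 = -12932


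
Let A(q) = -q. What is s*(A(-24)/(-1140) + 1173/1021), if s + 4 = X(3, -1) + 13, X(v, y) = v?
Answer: 1312716/96995 ≈ 13.534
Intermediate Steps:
s = 12 (s = -4 + (3 + 13) = -4 + 16 = 12)
s*(A(-24)/(-1140) + 1173/1021) = 12*(-1*(-24)/(-1140) + 1173/1021) = 12*(24*(-1/1140) + 1173*(1/1021)) = 12*(-2/95 + 1173/1021) = 12*(109393/96995) = 1312716/96995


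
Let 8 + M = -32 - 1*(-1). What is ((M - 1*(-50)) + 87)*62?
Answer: 6076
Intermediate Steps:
M = -39 (M = -8 + (-32 - 1*(-1)) = -8 + (-32 + 1) = -8 - 31 = -39)
((M - 1*(-50)) + 87)*62 = ((-39 - 1*(-50)) + 87)*62 = ((-39 + 50) + 87)*62 = (11 + 87)*62 = 98*62 = 6076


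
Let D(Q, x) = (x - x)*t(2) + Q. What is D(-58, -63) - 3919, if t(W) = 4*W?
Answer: -3977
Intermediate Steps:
D(Q, x) = Q (D(Q, x) = (x - x)*(4*2) + Q = 0*8 + Q = 0 + Q = Q)
D(-58, -63) - 3919 = -58 - 3919 = -3977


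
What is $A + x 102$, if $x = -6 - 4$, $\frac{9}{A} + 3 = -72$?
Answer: $- \frac{25503}{25} \approx -1020.1$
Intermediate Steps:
$A = - \frac{3}{25}$ ($A = \frac{9}{-3 - 72} = \frac{9}{-75} = 9 \left(- \frac{1}{75}\right) = - \frac{3}{25} \approx -0.12$)
$x = -10$ ($x = -6 - 4 = -10$)
$A + x 102 = - \frac{3}{25} - 1020 = - \frac{25503}{25}$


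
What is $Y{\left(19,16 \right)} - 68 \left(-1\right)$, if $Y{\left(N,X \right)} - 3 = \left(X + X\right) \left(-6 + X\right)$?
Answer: $391$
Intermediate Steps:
$Y{\left(N,X \right)} = 3 + 2 X \left(-6 + X\right)$ ($Y{\left(N,X \right)} = 3 + \left(X + X\right) \left(-6 + X\right) = 3 + 2 X \left(-6 + X\right)$)
$Y{\left(19,16 \right)} - 68 \left(-1\right) = \left(3 - 192 + 2 \cdot 16^{2}\right) - 68 \left(-1\right) = \left(3 - 192 + 2 \cdot 256\right) - -68 = \left(3 - 192 + 512\right) + 68 = 323 + 68 = 391$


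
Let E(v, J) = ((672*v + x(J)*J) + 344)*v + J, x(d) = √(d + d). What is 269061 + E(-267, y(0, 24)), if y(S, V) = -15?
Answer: 48083406 + 4005*I*√30 ≈ 4.8083e+7 + 21936.0*I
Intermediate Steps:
x(d) = √2*√d (x(d) = √(2*d) = √2*√d)
E(v, J) = J + v*(344 + 672*v + √2*J^(3/2)) (E(v, J) = ((672*v + (√2*√J)*J) + 344)*v + J = ((672*v + √2*J^(3/2)) + 344)*v + J = (344 + 672*v + √2*J^(3/2))*v + J = v*(344 + 672*v + √2*J^(3/2)) + J = J + v*(344 + 672*v + √2*J^(3/2)))
269061 + E(-267, y(0, 24)) = 269061 + (-15 + 344*(-267) + 672*(-267)² - 267*√2*(-15)^(3/2)) = 269061 + (-15 - 91848 + 672*71289 - 267*√2*(-15*I*√15)) = 269061 + (-15 - 91848 + 47906208 + 4005*I*√30) = 269061 + (47814345 + 4005*I*√30) = 48083406 + 4005*I*√30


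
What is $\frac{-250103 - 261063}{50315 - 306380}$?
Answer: $\frac{511166}{256065} \approx 1.9962$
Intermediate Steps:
$\frac{-250103 - 261063}{50315 - 306380} = - \frac{511166}{-256065} = \left(-511166\right) \left(- \frac{1}{256065}\right) = \frac{511166}{256065}$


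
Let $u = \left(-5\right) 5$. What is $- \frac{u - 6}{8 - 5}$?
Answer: $\frac{31}{3} \approx 10.333$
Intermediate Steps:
$u = -25$
$- \frac{u - 6}{8 - 5} = - \frac{-25 - 6}{8 - 5} = - \frac{-31}{3} = \left(-1\right) \left(- \frac{31}{3}\right) = \frac{31}{3}$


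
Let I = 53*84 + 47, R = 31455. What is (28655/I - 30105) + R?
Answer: 554755/409 ≈ 1356.4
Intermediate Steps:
I = 4499 (I = 4452 + 47 = 4499)
(28655/I - 30105) + R = (28655/4499 - 30105) + 31455 = (28655*(1/4499) - 30105) + 31455 = (2605/409 - 30105) + 31455 = -12310340/409 + 31455 = 554755/409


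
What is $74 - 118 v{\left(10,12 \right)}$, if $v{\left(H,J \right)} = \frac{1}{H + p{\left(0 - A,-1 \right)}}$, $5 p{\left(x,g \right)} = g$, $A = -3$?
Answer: $\frac{3036}{49} \approx 61.959$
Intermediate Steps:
$p{\left(x,g \right)} = \frac{g}{5}$
$v{\left(H,J \right)} = \frac{1}{- \frac{1}{5} + H}$ ($v{\left(H,J \right)} = \frac{1}{H + \frac{1}{5} \left(-1\right)} = \frac{1}{H - \frac{1}{5}} = \frac{1}{- \frac{1}{5} + H}$)
$74 - 118 v{\left(10,12 \right)} = 74 - 118 \frac{5}{-1 + 5 \cdot 10} = 74 - 118 \frac{5}{-1 + 50} = 74 - 118 \cdot \frac{5}{49} = 74 - 118 \cdot 5 \cdot \frac{1}{49} = 74 - \frac{590}{49} = \frac{3036}{49}$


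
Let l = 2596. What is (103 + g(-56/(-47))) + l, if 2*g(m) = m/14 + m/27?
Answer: 3425113/1269 ≈ 2699.1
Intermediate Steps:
g(m) = 41*m/756 (g(m) = (m/14 + m/27)/2 = (41*m/378)/2 = 41*m/756)
(103 + g(-56/(-47))) + l = (103 + 41*(-56/(-47))/756) + 2596 = (103 + 41*(-56*(-1/47))/756) + 2596 = (103 + (41/756)*(56/47)) + 2596 = (103 + 82/1269) + 2596 = 130789/1269 + 2596 = 3425113/1269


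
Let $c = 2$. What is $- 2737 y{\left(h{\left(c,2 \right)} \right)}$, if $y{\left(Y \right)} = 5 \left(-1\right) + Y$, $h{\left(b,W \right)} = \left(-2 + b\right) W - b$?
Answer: $19159$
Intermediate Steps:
$h{\left(b,W \right)} = - b + W \left(-2 + b\right)$ ($h{\left(b,W \right)} = W \left(-2 + b\right) - b = - b + W \left(-2 + b\right)$)
$y{\left(Y \right)} = -5 + Y$
$- 2737 y{\left(h{\left(c,2 \right)} \right)} = - 2737 \left(-5 - 2\right) = \left(-2737\right) \left(-7\right) = 19159$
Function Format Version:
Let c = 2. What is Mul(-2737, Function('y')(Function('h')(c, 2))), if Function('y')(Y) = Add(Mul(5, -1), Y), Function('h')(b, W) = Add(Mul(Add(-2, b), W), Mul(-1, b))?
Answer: 19159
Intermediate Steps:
Function('h')(b, W) = Add(Mul(-1, b), Mul(W, Add(-2, b))) (Function('h')(b, W) = Add(Mul(W, Add(-2, b)), Mul(-1, b)) = Add(Mul(-1, b), Mul(W, Add(-2, b))))
Function('y')(Y) = Add(-5, Y)
Mul(-2737, Function('y')(Function('h')(c, 2))) = Mul(-2737, Add(-5, Add(Mul(-1, 2), Mul(-2, 2), Mul(2, 2)))) = Mul(-2737, Add(-5, Add(-2, -4, 4))) = Mul(-2737, Add(-5, -2)) = Mul(-2737, -7) = 19159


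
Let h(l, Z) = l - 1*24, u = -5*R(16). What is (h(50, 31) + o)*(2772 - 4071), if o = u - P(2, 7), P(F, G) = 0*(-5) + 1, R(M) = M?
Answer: 71445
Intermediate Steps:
P(F, G) = 1 (P(F, G) = 0 + 1 = 1)
u = -80 (u = -5*16 = -80)
h(l, Z) = -24 + l (h(l, Z) = l - 24 = -24 + l)
o = -81 (o = -80 - 1*1 = -80 - 1 = -81)
(h(50, 31) + o)*(2772 - 4071) = ((-24 + 50) - 81)*(2772 - 4071) = (26 - 81)*(-1299) = -55*(-1299) = 71445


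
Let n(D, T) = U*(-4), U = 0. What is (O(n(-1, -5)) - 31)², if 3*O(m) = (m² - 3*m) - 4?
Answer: 9409/9 ≈ 1045.4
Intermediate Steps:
n(D, T) = 0 (n(D, T) = 0*(-4) = 0)
O(m) = -4/3 - m + m²/3 (O(m) = ((m² - 3*m) - 4)/3 = (-4 + m² - 3*m)/3 = -4/3 - m + m²/3)
(O(n(-1, -5)) - 31)² = ((-4/3 - 1*0 + (⅓)*0²) - 31)² = ((-4/3 + 0 + (⅓)*0) - 31)² = ((-4/3 + 0 + 0) - 31)² = (-4/3 - 31)² = (-97/3)² = 9409/9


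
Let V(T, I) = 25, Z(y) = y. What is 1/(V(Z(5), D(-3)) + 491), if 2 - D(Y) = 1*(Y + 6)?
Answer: 1/516 ≈ 0.0019380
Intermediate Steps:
D(Y) = -4 - Y (D(Y) = 2 - (Y + 6) = 2 - (6 + Y) = 2 + (-6 - Y) = -4 - Y)
1/(V(Z(5), D(-3)) + 491) = 1/(25 + 491) = 1/516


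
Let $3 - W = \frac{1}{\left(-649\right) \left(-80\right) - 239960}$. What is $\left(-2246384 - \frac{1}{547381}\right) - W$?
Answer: $- \frac{231219542923269301}{102929523240} \approx -2.2464 \cdot 10^{6}$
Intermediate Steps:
$W = \frac{564121}{188040}$ ($W = 3 - \frac{1}{\left(-649\right) \left(-80\right) - 239960} = 3 - \frac{1}{51920 - 239960} = 3 - \frac{1}{-188040} = 3 - - \frac{1}{188040} = 3 + \frac{1}{188040} = \frac{564121}{188040} \approx 3.0$)
$\left(-2246384 - \frac{1}{547381}\right) - W = \left(-2246384 - \frac{1}{547381}\right) - \frac{564121}{188040} = - \frac{1229627920305}{547381} - \frac{564121}{188040} = - \frac{231219542923269301}{102929523240}$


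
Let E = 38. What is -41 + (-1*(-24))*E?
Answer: 871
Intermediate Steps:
-41 + (-1*(-24))*E = -41 - 1*(-24)*38 = -41 + 24*38 = -41 + 912 = 871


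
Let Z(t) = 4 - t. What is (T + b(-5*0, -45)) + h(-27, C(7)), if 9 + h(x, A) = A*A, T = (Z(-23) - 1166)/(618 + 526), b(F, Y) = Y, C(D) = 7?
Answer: -6859/1144 ≈ -5.9956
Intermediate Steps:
T = -1139/1144 (T = ((4 - 1*(-23)) - 1166)/(618 + 526) = ((4 + 23) - 1166)/1144 = (27 - 1166)*(1/1144) = -1139*1/1144 = -1139/1144 ≈ -0.99563)
h(x, A) = -9 + A² (h(x, A) = -9 + A*A = -9 + A²)
(T + b(-5*0, -45)) + h(-27, C(7)) = (-1139/1144 - 45) + (-9 + 7²) = -52619/1144 + (-9 + 49) = -52619/1144 + 40 = -6859/1144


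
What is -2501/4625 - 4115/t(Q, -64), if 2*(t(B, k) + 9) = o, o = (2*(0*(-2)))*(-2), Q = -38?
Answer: 19009366/41625 ≈ 456.68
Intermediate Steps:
o = 0 (o = (2*0)*(-2) = 0*(-2) = 0)
t(B, k) = -9 (t(B, k) = -9 + (1/2)*0 = -9 + 0 = -9)
-2501/4625 - 4115/t(Q, -64) = -2501/4625 - 4115/(-9) = -2501*1/4625 - 4115*(-1/9) = -2501/4625 + 4115/9 = 19009366/41625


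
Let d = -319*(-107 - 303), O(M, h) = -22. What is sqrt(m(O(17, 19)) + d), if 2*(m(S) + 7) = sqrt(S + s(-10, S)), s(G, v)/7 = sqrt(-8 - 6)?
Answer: sqrt(523132 + 2*sqrt(-22 + 7*I*sqrt(14)))/2 ≈ 361.64 + 0.0036647*I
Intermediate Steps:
s(G, v) = 7*I*sqrt(14) (s(G, v) = 7*sqrt(-8 - 6) = 7*sqrt(-14) = 7*(I*sqrt(14)) = 7*I*sqrt(14))
m(S) = -7 + sqrt(S + 7*I*sqrt(14))/2
d = 130790 (d = -319*(-410) = 130790)
sqrt(m(O(17, 19)) + d) = sqrt((-7 + sqrt(-22 + 7*I*sqrt(14))/2) + 130790) = sqrt(130783 + sqrt(-22 + 7*I*sqrt(14))/2)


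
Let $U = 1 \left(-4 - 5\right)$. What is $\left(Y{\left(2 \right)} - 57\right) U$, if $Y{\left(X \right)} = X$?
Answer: $495$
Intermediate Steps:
$U = -9$ ($U = 1 \left(-9\right) = -9$)
$\left(Y{\left(2 \right)} - 57\right) U = \left(2 - 57\right) \left(-9\right) = \left(-55\right) \left(-9\right) = 495$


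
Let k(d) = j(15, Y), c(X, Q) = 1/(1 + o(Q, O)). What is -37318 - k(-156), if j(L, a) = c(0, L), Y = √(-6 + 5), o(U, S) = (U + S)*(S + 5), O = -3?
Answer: -932951/25 ≈ -37318.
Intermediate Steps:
o(U, S) = (5 + S)*(S + U) (o(U, S) = (S + U)*(5 + S) = (5 + S)*(S + U))
c(X, Q) = 1/(-5 + 2*Q) (c(X, Q) = 1/(1 + ((-3)² + 5*(-3) + 5*Q - 3*Q)) = 1/(1 + (9 - 15 + 5*Q - 3*Q)) = 1/(1 + (-6 + 2*Q)) = 1/(-5 + 2*Q))
Y = I (Y = √(-1) = I ≈ 1.0*I)
j(L, a) = 1/(-5 + 2*L)
k(d) = 1/25 (k(d) = 1/(-5 + 2*15) = 1/(-5 + 30) = 1/25)
-37318 - k(-156) = -37318 - 1*1/25 = -37318 - 1/25 = -932951/25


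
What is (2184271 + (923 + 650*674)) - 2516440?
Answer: 106854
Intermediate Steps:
(2184271 + (923 + 650*674)) - 2516440 = (2184271 + (923 + 438100)) - 2516440 = (2184271 + 439023) - 2516440 = 2623294 - 2516440 = 106854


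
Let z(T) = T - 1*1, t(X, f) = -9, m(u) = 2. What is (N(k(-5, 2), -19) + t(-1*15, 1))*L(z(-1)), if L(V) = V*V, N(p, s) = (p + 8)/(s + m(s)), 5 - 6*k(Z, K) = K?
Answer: -38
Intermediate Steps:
k(Z, K) = 5/6 - K/6
N(p, s) = (8 + p)/(2 + s) (N(p, s) = (p + 8)/(s + 2) = (8 + p)/(2 + s))
z(T) = -1 + T (z(T) = T - 1 = -1 + T)
L(V) = V**2
(N(k(-5, 2), -19) + t(-1*15, 1))*L(z(-1)) = ((8 + (5/6 - 1/6*2))/(2 - 19) - 9)*(-1 - 1)**2 = ((8 + (5/6 - 1/3))/(-17) - 9)*(-2)**2 = (-(8 + 1/2)/17 - 9)*4 = (-1/17*17/2 - 9)*4 = (-1/2 - 9)*4 = -19/2*4 = -38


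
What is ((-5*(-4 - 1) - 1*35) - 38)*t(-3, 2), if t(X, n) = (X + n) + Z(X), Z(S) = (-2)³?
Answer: 432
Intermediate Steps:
Z(S) = -8
t(X, n) = -8 + X + n (t(X, n) = (X + n) - 8 = -8 + X + n)
((-5*(-4 - 1) - 1*35) - 38)*t(-3, 2) = ((-5*(-4 - 1) - 1*35) - 38)*(-8 - 3 + 2) = ((-5*(-5) - 35) - 38)*(-9) = ((25 - 35) - 38)*(-9) = (-10 - 38)*(-9) = -48*(-9) = 432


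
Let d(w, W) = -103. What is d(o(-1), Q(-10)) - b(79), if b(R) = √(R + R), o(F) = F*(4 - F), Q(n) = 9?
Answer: -103 - √158 ≈ -115.57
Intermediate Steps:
b(R) = √2*√R (b(R) = √(2*R) = √2*√R)
d(o(-1), Q(-10)) - b(79) = -103 - √2*√79 = -103 - √158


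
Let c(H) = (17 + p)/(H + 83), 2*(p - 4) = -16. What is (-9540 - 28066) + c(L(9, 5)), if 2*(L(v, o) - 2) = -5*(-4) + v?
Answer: -7483568/199 ≈ -37606.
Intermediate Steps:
p = -4 (p = 4 + (½)*(-16) = 4 - 8 = -4)
L(v, o) = 12 + v/2 (L(v, o) = 2 + (-5*(-4) + v)/2 = 2 + (20 + v)/2 = 2 + (10 + v/2) = 12 + v/2)
c(H) = 13/(83 + H) (c(H) = (17 - 4)/(H + 83) = 13/(83 + H))
(-9540 - 28066) + c(L(9, 5)) = (-9540 - 28066) + 13/(83 + (12 + (½)*9)) = -37606 + 13/(83 + (12 + 9/2)) = -37606 + 13/(83 + 33/2) = -37606 + 13/(199/2) = -37606 + 13*(2/199) = -37606 + 26/199 = -7483568/199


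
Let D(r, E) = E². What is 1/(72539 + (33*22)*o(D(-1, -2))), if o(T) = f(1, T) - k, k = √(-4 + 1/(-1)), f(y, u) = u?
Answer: 75443/5694281629 + 726*I*√5/5694281629 ≈ 1.3249e-5 + 2.8509e-7*I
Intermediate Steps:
k = I*√5 (k = √(-4 + 1*(-1)) = √(-4 - 1) = √(-5) = I*√5 ≈ 2.2361*I)
o(T) = T - I*√5
1/(72539 + (33*22)*o(D(-1, -2))) = 1/(72539 + (33*22)*((-2)² - I*√5)) = 1/(72539 + 726*(4 - I*√5)) = 1/(72539 + (2904 - 726*I*√5)) = 1/(75443 - 726*I*√5)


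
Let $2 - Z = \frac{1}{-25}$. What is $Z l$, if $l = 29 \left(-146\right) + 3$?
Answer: $- \frac{215781}{25} \approx -8631.2$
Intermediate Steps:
$Z = \frac{51}{25}$ ($Z = 2 - \frac{1}{-25} = 2 - - \frac{1}{25} = 2 + \frac{1}{25} = \frac{51}{25} \approx 2.04$)
$l = -4231$ ($l = -4234 + 3 = -4231$)
$Z l = \frac{51}{25} \left(-4231\right) = - \frac{215781}{25}$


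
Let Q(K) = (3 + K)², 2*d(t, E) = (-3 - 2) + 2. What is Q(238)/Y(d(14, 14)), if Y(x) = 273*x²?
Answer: 232324/2457 ≈ 94.556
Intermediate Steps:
d(t, E) = -3/2 (d(t, E) = ((-3 - 2) + 2)/2 = (-5 + 2)/2 = (½)*(-3) = -3/2)
Q(238)/Y(d(14, 14)) = (3 + 238)²/((273*(-3/2)²)) = 241²/((273*(9/4))) = 58081/(2457/4) = 58081*(4/2457) = 232324/2457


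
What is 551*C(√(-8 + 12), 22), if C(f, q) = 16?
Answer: 8816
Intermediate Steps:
551*C(√(-8 + 12), 22) = 551*16 = 8816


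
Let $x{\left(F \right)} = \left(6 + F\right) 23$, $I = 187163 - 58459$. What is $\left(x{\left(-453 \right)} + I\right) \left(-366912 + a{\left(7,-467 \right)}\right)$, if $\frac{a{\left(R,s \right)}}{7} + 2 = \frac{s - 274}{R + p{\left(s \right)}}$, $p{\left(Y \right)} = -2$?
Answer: $- \frac{217876648591}{5} \approx -4.3575 \cdot 10^{10}$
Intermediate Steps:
$I = 128704$
$x{\left(F \right)} = 138 + 23 F$
$a{\left(R,s \right)} = -14 + \frac{7 \left(-274 + s\right)}{-2 + R}$ ($a{\left(R,s \right)} = -14 + 7 \frac{s - 274}{R - 2} = -14 + 7 \frac{-274 + s}{-2 + R} = -14 + \frac{7 \left(-274 + s\right)}{-2 + R}$)
$\left(x{\left(-453 \right)} + I\right) \left(-366912 + a{\left(7,-467 \right)}\right) = \left(\left(138 + 23 \left(-453\right)\right) + 128704\right) \left(-366912 + \frac{7 \left(-270 - 467 - 14\right)}{-2 + 7}\right) = \left(\left(138 - 10419\right) + 128704\right) \left(-366912 + \frac{7 \left(-270 - 467 - 14\right)}{5}\right) = \left(-10281 + 128704\right) \left(-366912 + 7 \cdot \frac{1}{5} \left(-751\right)\right) = 118423 \left(-366912 - \frac{5257}{5}\right) = 118423 \left(- \frac{1839817}{5}\right) = - \frac{217876648591}{5}$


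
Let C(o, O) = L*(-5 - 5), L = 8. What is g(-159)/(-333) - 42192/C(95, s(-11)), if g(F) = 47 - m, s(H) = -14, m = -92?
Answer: 877426/1665 ≈ 526.98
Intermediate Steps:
g(F) = 139 (g(F) = 47 - 1*(-92) = 47 + 92 = 139)
C(o, O) = -80 (C(o, O) = 8*(-5 - 5) = 8*(-10) = -80)
g(-159)/(-333) - 42192/C(95, s(-11)) = 139/(-333) - 42192/(-80) = 139*(-1/333) - 42192*(-1/80) = -139/333 + 2637/5 = 877426/1665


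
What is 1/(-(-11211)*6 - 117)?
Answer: 1/67149 ≈ 1.4892e-5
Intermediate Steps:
1/(-(-11211)*6 - 117) = 1/(-111*(-606) - 117) = 1/(67266 - 117) = 1/67149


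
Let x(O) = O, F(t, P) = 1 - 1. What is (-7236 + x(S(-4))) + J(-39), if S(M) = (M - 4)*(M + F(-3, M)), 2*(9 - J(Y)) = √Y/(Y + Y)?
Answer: -7195 + I*√39/156 ≈ -7195.0 + 0.040032*I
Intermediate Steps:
F(t, P) = 0
J(Y) = 9 - 1/(4*√Y) (J(Y) = 9 - √Y/(2*(Y + Y)) = 9 - √Y/(2*(2*Y)) = 9 - 1/(2*Y)*√Y/2 = 9 - 1/(4*√Y))
S(M) = M*(-4 + M) (S(M) = (M - 4)*(M + 0) = (-4 + M)*M = M*(-4 + M))
(-7236 + x(S(-4))) + J(-39) = (-7236 - 4*(-4 - 4)) + (9 - (-1)*I*√39/156) = (-7236 - 4*(-8)) + (9 - (-1)*I*√39/156) = (-7236 + 32) + (9 + I*√39/156) = -7204 + (9 + I*√39/156) = -7195 + I*√39/156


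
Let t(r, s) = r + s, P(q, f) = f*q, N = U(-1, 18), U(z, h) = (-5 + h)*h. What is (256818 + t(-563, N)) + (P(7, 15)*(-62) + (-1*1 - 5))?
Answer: 249973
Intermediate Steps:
U(z, h) = h*(-5 + h)
N = 234 (N = 18*(-5 + 18) = 18*13 = 234)
(256818 + t(-563, N)) + (P(7, 15)*(-62) + (-1*1 - 5)) = (256818 + (-563 + 234)) + ((15*7)*(-62) + (-1*1 - 5)) = (256818 - 329) + (105*(-62) + (-1 - 5)) = 256489 + (-6510 - 6) = 256489 - 6516 = 249973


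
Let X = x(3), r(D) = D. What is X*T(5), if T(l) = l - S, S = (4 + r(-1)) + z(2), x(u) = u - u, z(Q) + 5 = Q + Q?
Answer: 0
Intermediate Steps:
z(Q) = -5 + 2*Q (z(Q) = -5 + (Q + Q) = -5 + 2*Q)
x(u) = 0
X = 0
S = 2 (S = (4 - 1) + (-5 + 2*2) = 3 + (-5 + 4) = 3 - 1 = 2)
T(l) = -2 + l (T(l) = l - 1*2 = l - 2 = -2 + l)
X*T(5) = 0*(-2 + 5) = 0*3 = 0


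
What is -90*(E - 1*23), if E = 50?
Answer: -2430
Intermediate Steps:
-90*(E - 1*23) = -90*(50 - 1*23) = -90*(50 - 23) = -90*27 = -2430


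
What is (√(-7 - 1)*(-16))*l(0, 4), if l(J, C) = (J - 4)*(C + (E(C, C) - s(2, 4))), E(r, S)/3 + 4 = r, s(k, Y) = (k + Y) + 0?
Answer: -256*I*√2 ≈ -362.04*I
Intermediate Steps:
s(k, Y) = Y + k (s(k, Y) = (Y + k) + 0 = Y + k)
E(r, S) = -12 + 3*r
l(J, C) = (-18 + 4*C)*(-4 + J) (l(J, C) = (J - 4)*(C + ((-12 + 3*C) - (4 + 2))) = (-4 + J)*(C + ((-12 + 3*C) - 1*6)) = (-4 + J)*(C + ((-12 + 3*C) - 6)) = (-4 + J)*(C + (-18 + 3*C)) = (-4 + J)*(-18 + 4*C) = (-18 + 4*C)*(-4 + J))
(√(-7 - 1)*(-16))*l(0, 4) = (√(-7 - 1)*(-16))*(72 - 18*0 - 16*4 + 4*4*0) = (√(-8)*(-16))*(72 + 0 - 64 + 0) = ((2*I*√2)*(-16))*8 = -32*I*√2*8 = -256*I*√2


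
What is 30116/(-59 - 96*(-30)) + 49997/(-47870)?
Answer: 1300611383/135041270 ≈ 9.6312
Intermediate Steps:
30116/(-59 - 96*(-30)) + 49997/(-47870) = 30116/(-59 + 2880) + 49997*(-1/47870) = 30116/2821 - 49997/47870 = 1300611383/135041270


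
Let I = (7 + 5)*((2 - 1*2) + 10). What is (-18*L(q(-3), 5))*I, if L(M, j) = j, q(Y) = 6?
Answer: -10800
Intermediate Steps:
I = 120 (I = 12*((2 - 2) + 10) = 12*(0 + 10) = 12*10 = 120)
(-18*L(q(-3), 5))*I = -18*5*120 = -90*120 = -10800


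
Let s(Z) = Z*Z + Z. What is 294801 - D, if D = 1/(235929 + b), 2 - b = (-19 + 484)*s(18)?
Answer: 22670491700/76901 ≈ 2.9480e+5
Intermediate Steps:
s(Z) = Z + Z² (s(Z) = Z² + Z = Z + Z²)
b = -159028 (b = 2 - (-19 + 484)*18*(1 + 18) = 2 - 465*18*19 = 2 - 465*342 = 2 - 1*159030 = 2 - 159030 = -159028)
D = 1/76901 (D = 1/(235929 - 159028) = 1/76901 ≈ 1.3004e-5)
294801 - D = 294801 - 1*1/76901 = 294801 - 1/76901 = 22670491700/76901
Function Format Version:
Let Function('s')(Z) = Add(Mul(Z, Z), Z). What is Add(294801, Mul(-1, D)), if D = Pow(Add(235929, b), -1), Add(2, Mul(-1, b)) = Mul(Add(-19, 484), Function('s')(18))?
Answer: Rational(22670491700, 76901) ≈ 2.9480e+5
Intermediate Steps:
Function('s')(Z) = Add(Z, Pow(Z, 2)) (Function('s')(Z) = Add(Pow(Z, 2), Z) = Add(Z, Pow(Z, 2)))
b = -159028 (b = Add(2, Mul(-1, Mul(Add(-19, 484), Mul(18, Add(1, 18))))) = Add(2, Mul(-1, Mul(465, Mul(18, 19)))) = Add(2, Mul(-1, Mul(465, 342))) = Add(2, Mul(-1, 159030)) = Add(2, -159030) = -159028)
D = Rational(1, 76901) (D = Pow(Add(235929, -159028), -1) = Pow(76901, -1) = Rational(1, 76901) ≈ 1.3004e-5)
Add(294801, Mul(-1, D)) = Add(294801, Mul(-1, Rational(1, 76901))) = Add(294801, Rational(-1, 76901)) = Rational(22670491700, 76901)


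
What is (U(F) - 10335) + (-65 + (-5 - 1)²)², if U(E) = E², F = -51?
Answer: -6893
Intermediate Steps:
(U(F) - 10335) + (-65 + (-5 - 1)²)² = ((-51)² - 10335) + (-65 + (-5 - 1)²)² = (2601 - 10335) + (-65 + (-6)²)² = -7734 + (-65 + 36)² = -7734 + (-29)² = -7734 + 841 = -6893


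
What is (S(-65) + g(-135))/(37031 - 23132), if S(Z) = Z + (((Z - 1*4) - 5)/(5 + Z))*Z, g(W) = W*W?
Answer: 108479/83394 ≈ 1.3008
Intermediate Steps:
g(W) = W²
S(Z) = Z + Z*(-9 + Z)/(5 + Z) (S(Z) = Z + (((Z - 4) - 5)/(5 + Z))*Z = Z + (((-4 + Z) - 5)/(5 + Z))*Z = Z + ((-9 + Z)/(5 + Z))*Z = Z + Z*(-9 + Z)/(5 + Z))
(S(-65) + g(-135))/(37031 - 23132) = (2*(-65)*(-2 - 65)/(5 - 65) + (-135)²)/(37031 - 23132) = (2*(-65)*(-67)/(-60) + 18225)/13899 = (2*(-65)*(-1/60)*(-67) + 18225)*(1/13899) = (-871/6 + 18225)*(1/13899) = (108479/6)*(1/13899) = 108479/83394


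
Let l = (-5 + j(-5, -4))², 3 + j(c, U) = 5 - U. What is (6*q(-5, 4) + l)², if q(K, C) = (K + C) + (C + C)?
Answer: 1849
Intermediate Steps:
q(K, C) = K + 3*C (q(K, C) = (C + K) + 2*C = K + 3*C)
j(c, U) = 2 - U (j(c, U) = -3 + (5 - U) = 2 - U)
l = 1 (l = (-5 + (2 - 1*(-4)))² = (-5 + (2 + 4))² = (-5 + 6)² = 1² = 1)
(6*q(-5, 4) + l)² = (6*(-5 + 3*4) + 1)² = (6*(-5 + 12) + 1)² = (6*7 + 1)² = (42 + 1)² = 43² = 1849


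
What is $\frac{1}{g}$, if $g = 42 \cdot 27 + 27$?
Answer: $\frac{1}{1161} \approx 0.00086133$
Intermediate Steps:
$g = 1161$ ($g = 1134 + 27 = 1161$)
$\frac{1}{g} = \frac{1}{1161}$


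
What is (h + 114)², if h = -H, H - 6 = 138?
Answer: 900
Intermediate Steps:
H = 144 (H = 6 + 138 = 144)
h = -144 (h = -1*144 = -144)
(h + 114)² = (-144 + 114)² = (-30)² = 900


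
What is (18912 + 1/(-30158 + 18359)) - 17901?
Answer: 11928788/11799 ≈ 1011.0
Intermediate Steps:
(18912 + 1/(-30158 + 18359)) - 17901 = (18912 + 1/(-11799)) - 17901 = (18912 - 1/11799) - 17901 = 223142687/11799 - 17901 = 11928788/11799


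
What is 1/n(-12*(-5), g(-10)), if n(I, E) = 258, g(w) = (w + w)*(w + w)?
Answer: 1/258 ≈ 0.0038760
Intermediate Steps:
g(w) = 4*w**2 (g(w) = (2*w)*(2*w) = 4*w**2)
1/n(-12*(-5), g(-10)) = 1/258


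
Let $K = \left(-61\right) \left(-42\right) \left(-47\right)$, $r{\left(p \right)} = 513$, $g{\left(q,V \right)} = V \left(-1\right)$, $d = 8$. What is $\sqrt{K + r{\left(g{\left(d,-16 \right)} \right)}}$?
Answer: $i \sqrt{119901} \approx 346.27 i$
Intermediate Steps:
$g{\left(q,V \right)} = - V$
$K = -120414$ ($K = 2562 \left(-47\right) = -120414$)
$\sqrt{K + r{\left(g{\left(d,-16 \right)} \right)}} = \sqrt{-120414 + 513} = \sqrt{-119901} = i \sqrt{119901}$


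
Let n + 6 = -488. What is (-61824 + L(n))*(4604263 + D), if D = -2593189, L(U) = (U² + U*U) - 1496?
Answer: 854207703648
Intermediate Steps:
n = -494 (n = -6 - 488 = -494)
L(U) = -1496 + 2*U² (L(U) = (U² + U²) - 1496 = 2*U² - 1496 = -1496 + 2*U²)
(-61824 + L(n))*(4604263 + D) = (-61824 + (-1496 + 2*(-494)²))*(4604263 - 2593189) = (-61824 + (-1496 + 2*244036))*2011074 = (-61824 + (-1496 + 488072))*2011074 = (-61824 + 486576)*2011074 = 424752*2011074 = 854207703648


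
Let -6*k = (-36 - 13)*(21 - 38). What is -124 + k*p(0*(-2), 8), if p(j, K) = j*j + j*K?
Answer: -124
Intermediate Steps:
p(j, K) = j² + K*j
k = -833/6 (k = -(-36 - 13)*(21 - 38)/6 = -(-49)*(-17)/6 = -⅙*833 = -833/6 ≈ -138.83)
-124 + k*p(0*(-2), 8) = -124 - 833*0*(-2)*(8 + 0*(-2))/6 = -124 - 0*(8 + 0) = -124 - 0*8 = -124 - 833/6*0 = -124 + 0 = -124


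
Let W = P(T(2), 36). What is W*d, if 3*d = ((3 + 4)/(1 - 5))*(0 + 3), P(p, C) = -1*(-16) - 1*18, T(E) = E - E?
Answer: 7/2 ≈ 3.5000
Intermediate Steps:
T(E) = 0
P(p, C) = -2 (P(p, C) = 16 - 18 = -2)
W = -2
d = -7/4 (d = (((3 + 4)/(1 - 5))*(0 + 3))/3 = ((7/(-4))*3)/3 = ((7*(-¼))*3)/3 = (-7/4*3)/3 = (⅓)*(-21/4) = -7/4 ≈ -1.7500)
W*d = -2*(-7/4) = 7/2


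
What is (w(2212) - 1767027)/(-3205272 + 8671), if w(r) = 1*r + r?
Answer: 1762603/3196601 ≈ 0.55140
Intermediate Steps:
w(r) = 2*r (w(r) = r + r = 2*r)
(w(2212) - 1767027)/(-3205272 + 8671) = (2*2212 - 1767027)/(-3205272 + 8671) = (4424 - 1767027)/(-3196601) = -1762603*(-1/3196601) = 1762603/3196601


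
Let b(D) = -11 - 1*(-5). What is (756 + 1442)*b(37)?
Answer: -13188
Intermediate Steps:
b(D) = -6 (b(D) = -11 + 5 = -6)
(756 + 1442)*b(37) = (756 + 1442)*(-6) = 2198*(-6) = -13188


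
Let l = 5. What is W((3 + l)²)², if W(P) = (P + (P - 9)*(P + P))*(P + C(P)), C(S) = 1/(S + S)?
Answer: 827050192929/4 ≈ 2.0676e+11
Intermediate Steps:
C(S) = 1/(2*S)
W(P) = (P + 1/(2*P))*(P + 2*P*(-9 + P)) (W(P) = (P + (P - 9)*(P + P))*(P + 1/(2*P)) = (P + (-9 + P)*(2*P))*(P + 1/(2*P)) = (P + 2*P*(-9 + P))*(P + 1/(2*P)) = (P + 1/(2*P))*(P + 2*P*(-9 + P)))
W((3 + l)²)² = (-17/2 + (3 + 5)² - 17*(3 + 5)⁴ + 2*((3 + 5)²)³)² = (-17/2 + 8² - 17*(8²)² + 2*(8²)³)² = (-17/2 + 64 - 17*64² + 2*64³)² = (-17/2 + 64 - 17*4096 + 2*262144)² = (-17/2 + 64 - 69632 + 524288)² = (909423/2)² = 827050192929/4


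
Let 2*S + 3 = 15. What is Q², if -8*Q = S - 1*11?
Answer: 25/64 ≈ 0.39063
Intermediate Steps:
S = 6 (S = -3/2 + (½)*15 = -3/2 + 15/2 = 6)
Q = 5/8 (Q = -(6 - 1*11)/8 = -(6 - 11)/8 = -⅛*(-5) = 5/8 ≈ 0.62500)
Q² = (5/8)² = 25/64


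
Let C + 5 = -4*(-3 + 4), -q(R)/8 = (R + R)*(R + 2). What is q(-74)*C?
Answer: 767232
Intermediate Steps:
q(R) = -16*R*(2 + R) (q(R) = -8*(R + R)*(R + 2) = -8*2*R*(2 + R) = -16*R*(2 + R))
C = -9 (C = -5 - 4*(-3 + 4) = -5 - 4*1 = -5 - 4 = -9)
q(-74)*C = -16*(-74)*(2 - 74)*(-9) = -16*(-74)*(-72)*(-9) = -85248*(-9) = 767232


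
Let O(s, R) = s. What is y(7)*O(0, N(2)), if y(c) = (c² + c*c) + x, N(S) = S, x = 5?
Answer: 0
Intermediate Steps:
y(c) = 5 + 2*c² (y(c) = (c² + c*c) + 5 = (c² + c²) + 5 = 2*c² + 5 = 5 + 2*c²)
y(7)*O(0, N(2)) = (5 + 2*7²)*0 = (5 + 2*49)*0 = (5 + 98)*0 = 103*0 = 0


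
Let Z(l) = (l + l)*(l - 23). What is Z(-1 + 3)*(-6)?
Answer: 504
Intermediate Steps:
Z(l) = 2*l*(-23 + l) (Z(l) = (2*l)*(-23 + l) = 2*l*(-23 + l))
Z(-1 + 3)*(-6) = (2*(-1 + 3)*(-23 + (-1 + 3)))*(-6) = (2*2*(-23 + 2))*(-6) = (2*2*(-21))*(-6) = -84*(-6) = 504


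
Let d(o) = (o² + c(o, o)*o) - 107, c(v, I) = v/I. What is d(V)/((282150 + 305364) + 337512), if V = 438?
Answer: 192175/925026 ≈ 0.20775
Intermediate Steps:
d(o) = -107 + o + o² (d(o) = (o² + (o/o)*o) - 107 = (o² + 1*o) - 107 = (o² + o) - 107 = (o + o²) - 107 = -107 + o + o²)
d(V)/((282150 + 305364) + 337512) = (-107 + 438 + 438²)/((282150 + 305364) + 337512) = (-107 + 438 + 191844)/(587514 + 337512) = 192175/925026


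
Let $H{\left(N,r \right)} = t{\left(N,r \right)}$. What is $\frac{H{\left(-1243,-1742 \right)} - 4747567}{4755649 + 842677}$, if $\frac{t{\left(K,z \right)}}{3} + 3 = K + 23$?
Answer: $- \frac{2375618}{2799163} \approx -0.84869$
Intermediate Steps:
$t{\left(K,z \right)} = 60 + 3 K$ ($t{\left(K,z \right)} = -9 + 3 \left(K + 23\right) = -9 + 3 \left(23 + K\right) = -9 + \left(69 + 3 K\right) = 60 + 3 K$)
$H{\left(N,r \right)} = 60 + 3 N$
$\frac{H{\left(-1243,-1742 \right)} - 4747567}{4755649 + 842677} = \frac{\left(60 + 3 \left(-1243\right)\right) - 4747567}{4755649 + 842677} = \frac{\left(60 - 3729\right) - 4747567}{5598326} = \left(-3669 - 4747567\right) \frac{1}{5598326} = \left(-4751236\right) \frac{1}{5598326} = - \frac{2375618}{2799163}$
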